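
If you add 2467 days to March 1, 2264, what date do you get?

+365 (one year) → Mar 1, 2265 (2102 left).
+365 (one year) → Mar 1, 2266 (1737 left).
+365 (one year) → Mar 1, 2267 (1372 left).
+366 (one year; includes Feb 29, 2268) → Mar 1, 2268 (1006 left).
+365 (one year) → Mar 1, 2269 (641 left).
+365 (one year) → Mar 1, 2270 (276 left).
Mar has 31 days: +31 → Apr 1, 2270 (245 left).
Apr has 30 days: +30 → May 1, 2270 (215 left).
May has 31 days: +31 → Jun 1, 2270 (184 left).
Jun has 30 days: +30 → Jul 1, 2270 (154 left).
Jul has 31 days: +31 → Aug 1, 2270 (123 left).
Aug has 31 days: +31 → Sep 1, 2270 (92 left).
Sep has 30 days: +30 → Oct 1, 2270 (62 left).
Oct has 31 days: +31 → Nov 1, 2270 (31 left).
Nov has 30 days: +30 → Dec 1, 2270 (1 left).
+1 → Dec 2, 2270.

December 2, 2270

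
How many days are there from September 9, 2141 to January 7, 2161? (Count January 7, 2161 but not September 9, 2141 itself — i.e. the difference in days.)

7060

Sep 9, 2141 → Sep 9, 2142: 365 days.
Sep 9, 2142 → Sep 9, 2143: 365 days.
Sep 9, 2143 → Sep 9, 2144: 366 days (Feb 29, 2144 is in that span).
Sep 9, 2144 → Sep 9, 2145: 365 days.
Sep 9, 2145 → Sep 9, 2146: 365 days.
Sep 9, 2146 → Sep 9, 2147: 365 days.
Sep 9, 2147 → Sep 9, 2148: 366 days (Feb 29, 2148 is in that span).
Sep 9, 2148 → Sep 9, 2149: 365 days.
Sep 9, 2149 → Sep 9, 2150: 365 days.
Sep 9, 2150 → Sep 9, 2151: 365 days.
Sep 9, 2151 → Sep 9, 2152: 366 days (Feb 29, 2152 is in that span).
Sep 9, 2152 → Sep 9, 2153: 365 days.
Sep 9, 2153 → Sep 9, 2154: 365 days.
Sep 9, 2154 → Sep 9, 2155: 365 days.
Sep 9, 2155 → Sep 9, 2156: 366 days (Feb 29, 2156 is in that span).
Sep 9, 2156 → Sep 9, 2157: 365 days.
Sep 9, 2157 → Sep 9, 2158: 365 days.
Sep 9, 2158 → Sep 9, 2159: 365 days.
Sep 9, 2159 → Sep 9, 2160: 366 days (Feb 29, 2160 is in that span).
Sep 9, 2160 → Oct 9, 2160: 30 days (September has 30).
Oct 9, 2160 → Nov 9, 2160: 31 days (October has 31).
Nov 9, 2160 → Dec 9, 2160: 30 days (November has 30).
Dec 9, 2160 → Jan 7, 2161: 29 days.
Total: 7060 days.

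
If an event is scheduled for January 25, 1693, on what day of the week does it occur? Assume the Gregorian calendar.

Sunday

Doomsday rule: the anchor day for the 1600s is Tuesday. For year 93: 93÷12 = 7 r 9, and 9÷4 = 2, so 7+9+2 = 18.
Tuesday + 18 ≡ Saturday — that's 1693's doomsday.
In January the doomsday date is Jan 3 (1693 is not a leap year).
Jan 25 is 22 days after Jan 3; 22 mod 7 = 1, so Saturday + 1 = Sunday.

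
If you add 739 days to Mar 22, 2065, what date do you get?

March 31, 2067

+365 (one year) → Mar 22, 2066 (374 left).
Mar has 31 days: +10 → Apr 1, 2066 (364 left).
Apr has 30 days: +30 → May 1, 2066 (334 left).
May has 31 days: +31 → Jun 1, 2066 (303 left).
Jun has 30 days: +30 → Jul 1, 2066 (273 left).
Jul has 31 days: +31 → Aug 1, 2066 (242 left).
Aug has 31 days: +31 → Sep 1, 2066 (211 left).
Sep has 30 days: +30 → Oct 1, 2066 (181 left).
Oct has 31 days: +31 → Nov 1, 2066 (150 left).
Nov has 30 days: +30 → Dec 1, 2066 (120 left).
Dec has 31 days: +31 → Jan 1, 2067 (89 left).
Jan has 31 days: +31 → Feb 1, 2067 (58 left).
Feb has 28 days: +28 → Mar 1, 2067 (30 left).
+30 → Mar 31, 2067.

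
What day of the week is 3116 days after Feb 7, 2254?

Wednesday

First find the weekday of Feb 7, 2254. Doomsday rule: the anchor day for the 2200s is Friday. For year 54: 54÷12 = 4 r 6, and 6÷4 = 1, so 4+6+1 = 11.
Friday + 11 ≡ Tuesday — that's 2254's doomsday.
In February the doomsday date is Feb 28 (2254 is not a leap year).
Feb 7 is 21 days before Feb 28; 21 mod 7 = 0, so Tuesday − 0 = Tuesday.
3116 mod 7 = 1, so 3116 days after a Tuesday is Tuesday + 1 = Wednesday.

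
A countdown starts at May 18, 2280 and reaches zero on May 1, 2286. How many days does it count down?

May 18, 2280 → May 18, 2281: 365 days.
May 18, 2281 → May 18, 2282: 365 days.
May 18, 2282 → May 18, 2283: 365 days.
May 18, 2283 → May 18, 2284: 366 days (Feb 29, 2284 is in that span).
May 18, 2284 → May 18, 2285: 365 days.
May 18, 2285 → Jun 18, 2285: 31 days (May has 31).
Jun 18, 2285 → Jul 18, 2285: 30 days (June has 30).
Jul 18, 2285 → Aug 18, 2285: 31 days (July has 31).
Aug 18, 2285 → Sep 18, 2285: 31 days (August has 31).
Sep 18, 2285 → Oct 18, 2285: 30 days (September has 30).
Oct 18, 2285 → Nov 18, 2285: 31 days (October has 31).
Nov 18, 2285 → Dec 18, 2285: 30 days (November has 30).
Dec 18, 2285 → Jan 18, 2286: 31 days (December has 31).
Jan 18, 2286 → Feb 18, 2286: 31 days (January has 31).
Feb 18, 2286 → Mar 18, 2286: 28 days (February has 28).
Mar 18, 2286 → Apr 18, 2286: 31 days (March has 31).
Apr 18, 2286 → May 1, 2286: 13 days.
Total: 2174 days.

2174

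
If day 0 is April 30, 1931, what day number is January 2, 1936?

1708

Apr 30, 1931 → Apr 30, 1932: 366 days (Feb 29, 1932 is in that span).
Apr 30, 1932 → Apr 30, 1933: 365 days.
Apr 30, 1933 → Apr 30, 1934: 365 days.
Apr 30, 1934 → Apr 30, 1935: 365 days.
Apr 30, 1935 → May 30, 1935: 30 days (April has 30).
May 30, 1935 → Jun 30, 1935: 31 days (May has 31).
Jun 30, 1935 → Jul 30, 1935: 30 days (June has 30).
Jul 30, 1935 → Aug 30, 1935: 31 days (July has 31).
Aug 30, 1935 → Sep 30, 1935: 31 days (August has 31).
Sep 30, 1935 → Oct 30, 1935: 30 days (September has 30).
Oct 30, 1935 → Nov 30, 1935: 31 days (October has 31).
Nov 30, 1935 → Dec 30, 1935: 30 days (November has 30).
Dec 30, 1935 → Jan 2, 1936: 3 days.
Total: 1708 days.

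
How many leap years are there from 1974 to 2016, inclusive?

Multiples of 4 in [1974,2016]: 11.
Of those, multiples of 100: 1 (not leap unless ÷400).
Multiples of 400: 1.
Leap years = 11 − 1 + 1 = 11.

11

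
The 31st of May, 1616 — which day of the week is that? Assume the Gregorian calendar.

Doomsday rule: the anchor day for the 1600s is Tuesday. For year 16: 16÷12 = 1 r 4, and 4÷4 = 1, so 1+4+1 = 6.
Tuesday + 6 ≡ Monday — that's 1616's doomsday.
In May the doomsday date is May 9.
May 31 is 22 days after May 9; 22 mod 7 = 1, so Monday + 1 = Tuesday.

Tuesday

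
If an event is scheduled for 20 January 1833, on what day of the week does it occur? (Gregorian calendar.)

Sunday

Doomsday rule: the anchor day for the 1800s is Friday. For year 33: 33÷12 = 2 r 9, and 9÷4 = 2, so 2+9+2 = 13.
Friday + 13 ≡ Thursday — that's 1833's doomsday.
In January the doomsday date is Jan 3 (1833 is not a leap year).
Jan 20 is 17 days after Jan 3; 17 mod 7 = 3, so Thursday + 3 = Sunday.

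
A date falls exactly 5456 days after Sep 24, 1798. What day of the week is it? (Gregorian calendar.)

First find the weekday of Sep 24, 1798. Doomsday rule: the anchor day for the 1700s is Sunday. For year 98: 98÷12 = 8 r 2, and 2÷4 = 0, so 8+2+0 = 10.
Sunday + 10 ≡ Wednesday — that's 1798's doomsday.
In September the doomsday date is Sep 5.
Sep 24 is 19 days after Sep 5; 19 mod 7 = 5, so Wednesday + 5 = Monday.
5456 mod 7 = 3, so 5456 days after a Monday is Monday + 3 = Thursday.

Thursday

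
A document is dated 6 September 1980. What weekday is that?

Saturday

Doomsday rule: the anchor day for the 1900s is Wednesday. For year 80: 80÷12 = 6 r 8, and 8÷4 = 2, so 6+8+2 = 16.
Wednesday + 16 ≡ Friday — that's 1980's doomsday.
In September the doomsday date is Sep 5.
Sep 6 is 1 day after Sep 5; 1 mod 7 = 1, so Friday + 1 = Saturday.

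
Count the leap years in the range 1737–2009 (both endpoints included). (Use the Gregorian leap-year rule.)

66

Multiples of 4 in [1737,2009]: 68.
Of those, multiples of 100: 3 (not leap unless ÷400).
Multiples of 400: 1.
Leap years = 68 − 3 + 1 = 66.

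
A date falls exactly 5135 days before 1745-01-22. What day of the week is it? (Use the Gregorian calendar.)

Monday

First find the weekday of Jan 22, 1745. Doomsday rule: the anchor day for the 1700s is Sunday. For year 45: 45÷12 = 3 r 9, and 9÷4 = 2, so 3+9+2 = 14.
Sunday + 14 ≡ Sunday — that's 1745's doomsday.
In January the doomsday date is Jan 3 (1745 is not a leap year).
Jan 22 is 19 days after Jan 3; 19 mod 7 = 5, so Sunday + 5 = Friday.
5135 mod 7 = 4, so 5135 days before a Friday is Friday − 4 = Monday.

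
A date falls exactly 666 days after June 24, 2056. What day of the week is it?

Jun 24, 2056 is a Saturday.
666 mod 7 = 1, so 666 days after a Saturday is Saturday + 1 = Sunday.

Sunday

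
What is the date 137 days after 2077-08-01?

December 16, 2077

Aug has 31 days: +31 → Sep 1, 2077 (106 left).
Sep has 30 days: +30 → Oct 1, 2077 (76 left).
Oct has 31 days: +31 → Nov 1, 2077 (45 left).
Nov has 30 days: +30 → Dec 1, 2077 (15 left).
+15 → Dec 16, 2077.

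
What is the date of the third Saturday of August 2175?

August 1, 2175 is a Tuesday.
The first Saturday is therefore August 5 (4 days later).
The third Saturday is 5 + 2×7 = August 19.

August 19, 2175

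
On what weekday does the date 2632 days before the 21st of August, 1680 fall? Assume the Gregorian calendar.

First find the weekday of Aug 21, 1680. Doomsday rule: the anchor day for the 1600s is Tuesday. For year 80: 80÷12 = 6 r 8, and 8÷4 = 2, so 6+8+2 = 16.
Tuesday + 16 ≡ Thursday — that's 1680's doomsday.
In August the doomsday date is Aug 8.
Aug 21 is 13 days after Aug 8; 13 mod 7 = 6, so Thursday + 6 = Wednesday.
2632 mod 7 = 0, so 2632 days before a Wednesday is Wednesday − 0 = Wednesday.

Wednesday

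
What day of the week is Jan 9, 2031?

Doomsday rule: the anchor day for the 2000s is Tuesday. For year 31: 31÷12 = 2 r 7, and 7÷4 = 1, so 2+7+1 = 10.
Tuesday + 10 ≡ Friday — that's 2031's doomsday.
In January the doomsday date is Jan 3 (2031 is not a leap year).
Jan 9 is 6 days after Jan 3; 6 mod 7 = 6, so Friday + 6 = Thursday.

Thursday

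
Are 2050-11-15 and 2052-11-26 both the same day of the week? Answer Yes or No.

From Nov 15, 2050 to Nov 26, 2052 is 742 days.
742 mod 7 = 0, so they are the same weekday.
(Nov 15, 2050 is a Tuesday; Nov 26, 2052 is a Tuesday.)

Yes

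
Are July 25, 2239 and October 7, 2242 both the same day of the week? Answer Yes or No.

From Jul 25, 2239 to Oct 7, 2242 is 1170 days.
1170 mod 7 = 1, so they are different weekdays.
(Jul 25, 2239 is a Thursday; Oct 7, 2242 is a Friday.)

No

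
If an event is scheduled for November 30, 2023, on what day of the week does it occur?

Thursday

January 1, 2023 is a Sunday.
Jan 1, 2023 → Feb 1, 2023: 31 days (January has 31).
Feb 1, 2023 → Mar 1, 2023: 28 days (February has 28).
Mar 1, 2023 → Apr 1, 2023: 31 days (March has 31).
Apr 1, 2023 → May 1, 2023: 30 days (April has 30).
May 1, 2023 → Jun 1, 2023: 31 days (May has 31).
Jun 1, 2023 → Jul 1, 2023: 30 days (June has 30).
Jul 1, 2023 → Aug 1, 2023: 31 days (July has 31).
Aug 1, 2023 → Sep 1, 2023: 31 days (August has 31).
Sep 1, 2023 → Oct 1, 2023: 30 days (September has 30).
Oct 1, 2023 → Nov 1, 2023: 31 days (October has 31).
Nov 1, 2023 → Nov 30, 2023: 29 days.
Total: 333 days.
333 mod 7 = 4, so Sunday + 4 = Thursday.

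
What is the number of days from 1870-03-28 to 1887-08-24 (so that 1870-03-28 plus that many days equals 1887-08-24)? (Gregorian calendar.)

Mar 28, 1870 → Mar 28, 1871: 365 days.
Mar 28, 1871 → Mar 28, 1872: 366 days (Feb 29, 1872 is in that span).
Mar 28, 1872 → Mar 28, 1873: 365 days.
Mar 28, 1873 → Mar 28, 1874: 365 days.
Mar 28, 1874 → Mar 28, 1875: 365 days.
Mar 28, 1875 → Mar 28, 1876: 366 days (Feb 29, 1876 is in that span).
Mar 28, 1876 → Mar 28, 1877: 365 days.
Mar 28, 1877 → Mar 28, 1878: 365 days.
Mar 28, 1878 → Mar 28, 1879: 365 days.
Mar 28, 1879 → Mar 28, 1880: 366 days (Feb 29, 1880 is in that span).
Mar 28, 1880 → Mar 28, 1881: 365 days.
Mar 28, 1881 → Mar 28, 1882: 365 days.
Mar 28, 1882 → Mar 28, 1883: 365 days.
Mar 28, 1883 → Mar 28, 1884: 366 days (Feb 29, 1884 is in that span).
Mar 28, 1884 → Mar 28, 1885: 365 days.
Mar 28, 1885 → Mar 28, 1886: 365 days.
Mar 28, 1886 → Mar 28, 1887: 365 days.
Mar 28, 1887 → Apr 28, 1887: 31 days (March has 31).
Apr 28, 1887 → May 28, 1887: 30 days (April has 30).
May 28, 1887 → Jun 28, 1887: 31 days (May has 31).
Jun 28, 1887 → Jul 28, 1887: 30 days (June has 30).
Jul 28, 1887 → Aug 24, 1887: 27 days.
Total: 6358 days.

6358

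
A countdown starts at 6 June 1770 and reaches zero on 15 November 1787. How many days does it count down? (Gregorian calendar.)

6371

Jun 6, 1770 → Jun 6, 1771: 365 days.
Jun 6, 1771 → Jun 6, 1772: 366 days (Feb 29, 1772 is in that span).
Jun 6, 1772 → Jun 6, 1773: 365 days.
Jun 6, 1773 → Jun 6, 1774: 365 days.
Jun 6, 1774 → Jun 6, 1775: 365 days.
Jun 6, 1775 → Jun 6, 1776: 366 days (Feb 29, 1776 is in that span).
Jun 6, 1776 → Jun 6, 1777: 365 days.
Jun 6, 1777 → Jun 6, 1778: 365 days.
Jun 6, 1778 → Jun 6, 1779: 365 days.
Jun 6, 1779 → Jun 6, 1780: 366 days (Feb 29, 1780 is in that span).
Jun 6, 1780 → Jun 6, 1781: 365 days.
Jun 6, 1781 → Jun 6, 1782: 365 days.
Jun 6, 1782 → Jun 6, 1783: 365 days.
Jun 6, 1783 → Jun 6, 1784: 366 days (Feb 29, 1784 is in that span).
Jun 6, 1784 → Jun 6, 1785: 365 days.
Jun 6, 1785 → Jun 6, 1786: 365 days.
Jun 6, 1786 → Jun 6, 1787: 365 days.
Jun 6, 1787 → Jul 6, 1787: 30 days (June has 30).
Jul 6, 1787 → Aug 6, 1787: 31 days (July has 31).
Aug 6, 1787 → Sep 6, 1787: 31 days (August has 31).
Sep 6, 1787 → Oct 6, 1787: 30 days (September has 30).
Oct 6, 1787 → Nov 6, 1787: 31 days (October has 31).
Nov 6, 1787 → Nov 15, 1787: 9 days.
Total: 6371 days.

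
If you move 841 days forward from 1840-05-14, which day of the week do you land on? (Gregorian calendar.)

First find the weekday of May 14, 1840. Doomsday rule: the anchor day for the 1800s is Friday. For year 40: 40÷12 = 3 r 4, and 4÷4 = 1, so 3+4+1 = 8.
Friday + 8 ≡ Saturday — that's 1840's doomsday.
In May the doomsday date is May 9.
May 14 is 5 days after May 9; 5 mod 7 = 5, so Saturday + 5 = Thursday.
841 mod 7 = 1, so 841 days after a Thursday is Thursday + 1 = Friday.

Friday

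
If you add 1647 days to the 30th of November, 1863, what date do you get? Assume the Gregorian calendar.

+366 (one year; includes Feb 29, 1864) → Nov 30, 1864 (1281 left).
+365 (one year) → Nov 30, 1865 (916 left).
+365 (one year) → Nov 30, 1866 (551 left).
+365 (one year) → Nov 30, 1867 (186 left).
Nov has 30 days: +1 → Dec 1, 1867 (185 left).
Dec has 31 days: +31 → Jan 1, 1868 (154 left).
Jan has 31 days: +31 → Feb 1, 1868 (123 left).
Feb has 29 days: +29 → Mar 1, 1868 (94 left).
Mar has 31 days: +31 → Apr 1, 1868 (63 left).
Apr has 30 days: +30 → May 1, 1868 (33 left).
May has 31 days: +31 → Jun 1, 1868 (2 left).
+2 → Jun 3, 1868.

June 3, 1868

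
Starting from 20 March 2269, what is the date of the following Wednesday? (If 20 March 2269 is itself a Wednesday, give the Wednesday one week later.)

March 24, 2269

Mar 20, 2269 is a Saturday.
From Saturday to the next Wednesday is 4 days.
Mar 20, 2269 + 4 = Mar 24, 2269.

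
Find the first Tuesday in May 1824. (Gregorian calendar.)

May 4, 1824

May 1, 1824 is a Saturday.
The first Tuesday is therefore May 4 (3 days later).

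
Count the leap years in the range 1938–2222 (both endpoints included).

69

Multiples of 4 in [1938,2222]: 71.
Of those, multiples of 100: 3 (not leap unless ÷400).
Multiples of 400: 1.
Leap years = 71 − 3 + 1 = 69.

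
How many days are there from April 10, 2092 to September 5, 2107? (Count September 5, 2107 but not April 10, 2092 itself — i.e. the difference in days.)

Apr 10, 2092 → Apr 10, 2093: 365 days.
Apr 10, 2093 → Apr 10, 2094: 365 days.
Apr 10, 2094 → Apr 10, 2095: 365 days.
Apr 10, 2095 → Apr 10, 2096: 366 days (Feb 29, 2096 is in that span).
Apr 10, 2096 → Apr 10, 2097: 365 days.
Apr 10, 2097 → Apr 10, 2098: 365 days.
Apr 10, 2098 → Apr 10, 2099: 365 days.
Apr 10, 2099 → Apr 10, 2100: 365 days.
Apr 10, 2100 → Apr 10, 2101: 365 days.
Apr 10, 2101 → Apr 10, 2102: 365 days.
Apr 10, 2102 → Apr 10, 2103: 365 days.
Apr 10, 2103 → Apr 10, 2104: 366 days (Feb 29, 2104 is in that span).
Apr 10, 2104 → Apr 10, 2105: 365 days.
Apr 10, 2105 → Apr 10, 2106: 365 days.
Apr 10, 2106 → Apr 10, 2107: 365 days.
Apr 10, 2107 → May 10, 2107: 30 days (April has 30).
May 10, 2107 → Jun 10, 2107: 31 days (May has 31).
Jun 10, 2107 → Jul 10, 2107: 30 days (June has 30).
Jul 10, 2107 → Aug 10, 2107: 31 days (July has 31).
Aug 10, 2107 → Sep 5, 2107: 26 days.
Total: 5625 days.

5625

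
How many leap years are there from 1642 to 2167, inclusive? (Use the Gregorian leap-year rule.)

Multiples of 4 in [1642,2167]: 131.
Of those, multiples of 100: 5 (not leap unless ÷400).
Multiples of 400: 1.
Leap years = 131 − 5 + 1 = 127.

127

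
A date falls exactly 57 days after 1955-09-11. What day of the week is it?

First find the weekday of Sep 11, 1955. Doomsday rule: the anchor day for the 1900s is Wednesday. For year 55: 55÷12 = 4 r 7, and 7÷4 = 1, so 4+7+1 = 12.
Wednesday + 12 ≡ Monday — that's 1955's doomsday.
In September the doomsday date is Sep 5.
Sep 11 is 6 days after Sep 5; 6 mod 7 = 6, so Monday + 6 = Sunday.
57 mod 7 = 1, so 57 days after a Sunday is Sunday + 1 = Monday.

Monday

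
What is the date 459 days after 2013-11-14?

February 16, 2015

+365 (one year) → Nov 14, 2014 (94 left).
Nov has 30 days: +17 → Dec 1, 2014 (77 left).
Dec has 31 days: +31 → Jan 1, 2015 (46 left).
Jan has 31 days: +31 → Feb 1, 2015 (15 left).
+15 → Feb 16, 2015.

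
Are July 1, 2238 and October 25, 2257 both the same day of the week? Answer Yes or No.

Yes

From Jul 1, 2238 to Oct 25, 2257 is 7056 days.
7056 mod 7 = 0, so they are the same weekday.
(Jul 1, 2238 is a Sunday; Oct 25, 2257 is a Sunday.)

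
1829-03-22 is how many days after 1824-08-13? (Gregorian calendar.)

Aug 13, 1824 → Aug 13, 1825: 365 days.
Aug 13, 1825 → Aug 13, 1826: 365 days.
Aug 13, 1826 → Aug 13, 1827: 365 days.
Aug 13, 1827 → Aug 13, 1828: 366 days (Feb 29, 1828 is in that span).
Aug 13, 1828 → Sep 13, 1828: 31 days (August has 31).
Sep 13, 1828 → Oct 13, 1828: 30 days (September has 30).
Oct 13, 1828 → Nov 13, 1828: 31 days (October has 31).
Nov 13, 1828 → Dec 13, 1828: 30 days (November has 30).
Dec 13, 1828 → Jan 13, 1829: 31 days (December has 31).
Jan 13, 1829 → Feb 13, 1829: 31 days (January has 31).
Feb 13, 1829 → Mar 13, 1829: 28 days (February has 28).
Mar 13, 1829 → Mar 22, 1829: 9 days.
Total: 1682 days.

1682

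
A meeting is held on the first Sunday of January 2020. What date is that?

January 1, 2020 is a Wednesday.
The first Sunday is therefore January 5 (4 days later).

January 5, 2020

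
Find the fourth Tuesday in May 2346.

May 28, 2346

May 1, 2346 is a Wednesday.
The first Tuesday is therefore May 7 (6 days later).
The fourth Tuesday is 7 + 3×7 = May 28.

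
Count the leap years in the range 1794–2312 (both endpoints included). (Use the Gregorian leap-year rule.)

Multiples of 4 in [1794,2312]: 130.
Of those, multiples of 100: 6 (not leap unless ÷400).
Multiples of 400: 1.
Leap years = 130 − 6 + 1 = 125.

125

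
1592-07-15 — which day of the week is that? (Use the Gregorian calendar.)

Doomsday rule: the anchor day for the 1500s is Wednesday. For year 92: 92÷12 = 7 r 8, and 8÷4 = 2, so 7+8+2 = 17.
Wednesday + 17 ≡ Saturday — that's 1592's doomsday.
In July the doomsday date is Jul 11.
Jul 15 is 4 days after Jul 11; 4 mod 7 = 4, so Saturday + 4 = Wednesday.

Wednesday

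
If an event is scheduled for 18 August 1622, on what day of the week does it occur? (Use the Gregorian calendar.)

Thursday

Doomsday rule: the anchor day for the 1600s is Tuesday. For year 22: 22÷12 = 1 r 10, and 10÷4 = 2, so 1+10+2 = 13.
Tuesday + 13 ≡ Monday — that's 1622's doomsday.
In August the doomsday date is Aug 8.
Aug 18 is 10 days after Aug 8; 10 mod 7 = 3, so Monday + 3 = Thursday.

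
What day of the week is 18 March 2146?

Doomsday rule: the anchor day for the 2100s is Sunday. For year 46: 46÷12 = 3 r 10, and 10÷4 = 2, so 3+10+2 = 15.
Sunday + 15 ≡ Monday — that's 2146's doomsday.
In March the doomsday date is Mar 14.
Mar 18 is 4 days after Mar 14; 4 mod 7 = 4, so Monday + 4 = Friday.

Friday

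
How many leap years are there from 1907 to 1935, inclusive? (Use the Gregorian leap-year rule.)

7

Multiples of 4 in [1907,1935]: 7.
Of those, multiples of 100: 0 (not leap unless ÷400).
Multiples of 400: 0.
Leap years = 7 − 0 + 0 = 7.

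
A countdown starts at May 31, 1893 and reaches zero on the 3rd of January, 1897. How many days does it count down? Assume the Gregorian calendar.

May 31, 1893 → May 31, 1894: 365 days.
May 31, 1894 → May 31, 1895: 365 days.
May 31, 1895 → May 31, 1896: 366 days (Feb 29, 1896 is in that span).
May 31, 1896 → Jun 30, 1896: 30 days (May has 31).
Jun 30, 1896 → Jul 30, 1896: 30 days (June has 30).
Jul 30, 1896 → Aug 30, 1896: 31 days (July has 31).
Aug 30, 1896 → Sep 30, 1896: 31 days (August has 31).
Sep 30, 1896 → Oct 30, 1896: 30 days (September has 30).
Oct 30, 1896 → Nov 30, 1896: 31 days (October has 31).
Nov 30, 1896 → Dec 30, 1896: 30 days (November has 30).
Dec 30, 1896 → Jan 3, 1897: 4 days.
Total: 1313 days.

1313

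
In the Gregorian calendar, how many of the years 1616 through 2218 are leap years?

Multiples of 4 in [1616,2218]: 151.
Of those, multiples of 100: 6 (not leap unless ÷400).
Multiples of 400: 1.
Leap years = 151 − 6 + 1 = 146.

146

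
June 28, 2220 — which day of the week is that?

Wednesday

Doomsday rule: the anchor day for the 2200s is Friday. For year 20: 20÷12 = 1 r 8, and 8÷4 = 2, so 1+8+2 = 11.
Friday + 11 ≡ Tuesday — that's 2220's doomsday.
In June the doomsday date is Jun 6.
Jun 28 is 22 days after Jun 6; 22 mod 7 = 1, so Tuesday + 1 = Wednesday.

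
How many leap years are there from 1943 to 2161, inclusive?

Multiples of 4 in [1943,2161]: 55.
Of those, multiples of 100: 2 (not leap unless ÷400).
Multiples of 400: 1.
Leap years = 55 − 2 + 1 = 54.

54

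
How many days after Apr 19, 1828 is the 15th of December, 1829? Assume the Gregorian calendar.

605

Apr 19, 1828 → Apr 19, 1829: 365 days.
Apr 19, 1829 → May 19, 1829: 30 days (April has 30).
May 19, 1829 → Jun 19, 1829: 31 days (May has 31).
Jun 19, 1829 → Jul 19, 1829: 30 days (June has 30).
Jul 19, 1829 → Aug 19, 1829: 31 days (July has 31).
Aug 19, 1829 → Sep 19, 1829: 31 days (August has 31).
Sep 19, 1829 → Oct 19, 1829: 30 days (September has 30).
Oct 19, 1829 → Nov 19, 1829: 31 days (October has 31).
Nov 19, 1829 → Dec 15, 1829: 26 days.
Total: 605 days.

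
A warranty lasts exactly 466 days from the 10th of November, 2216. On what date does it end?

February 19, 2218

+365 (one year) → Nov 10, 2217 (101 left).
Nov has 30 days: +21 → Dec 1, 2217 (80 left).
Dec has 31 days: +31 → Jan 1, 2218 (49 left).
Jan has 31 days: +31 → Feb 1, 2218 (18 left).
+18 → Feb 19, 2218.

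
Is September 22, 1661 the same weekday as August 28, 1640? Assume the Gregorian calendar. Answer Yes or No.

No

From Aug 28, 1640 to Sep 22, 1661 is 7695 days.
7695 mod 7 = 2, so they are different weekdays.
(Aug 28, 1640 is a Tuesday; Sep 22, 1661 is a Thursday.)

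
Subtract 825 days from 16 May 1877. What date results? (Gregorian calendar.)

February 11, 1875

−365 (one year) → May 16, 1876 (460 left).
−366 (one year; includes Feb 29, 1876) → May 16, 1875 (94 left).
−16 → Apr 30, 1875 (end of Apr, 30 days; 78 left).
−30 → Mar 31, 1875 (end of Mar, 31 days; 48 left).
−31 → Feb 28, 1875 (end of Feb, 28 days; 17 left).
−17 → Feb 11, 1875.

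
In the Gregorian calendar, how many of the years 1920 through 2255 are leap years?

82

Multiples of 4 in [1920,2255]: 84.
Of those, multiples of 100: 3 (not leap unless ÷400).
Multiples of 400: 1.
Leap years = 84 − 3 + 1 = 82.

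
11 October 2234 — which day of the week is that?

January 1, 2234 is a Wednesday.
Jan 1, 2234 → Feb 1, 2234: 31 days (January has 31).
Feb 1, 2234 → Mar 1, 2234: 28 days (February has 28).
Mar 1, 2234 → Apr 1, 2234: 31 days (March has 31).
Apr 1, 2234 → May 1, 2234: 30 days (April has 30).
May 1, 2234 → Jun 1, 2234: 31 days (May has 31).
Jun 1, 2234 → Jul 1, 2234: 30 days (June has 30).
Jul 1, 2234 → Aug 1, 2234: 31 days (July has 31).
Aug 1, 2234 → Sep 1, 2234: 31 days (August has 31).
Sep 1, 2234 → Oct 1, 2234: 30 days (September has 30).
Oct 1, 2234 → Oct 11, 2234: 10 days.
Total: 283 days.
283 mod 7 = 3, so Wednesday + 3 = Saturday.

Saturday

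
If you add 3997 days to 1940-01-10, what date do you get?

December 20, 1950

+366 (one year; includes Feb 29, 1940) → Jan 10, 1941 (3631 left).
+365 (one year) → Jan 10, 1942 (3266 left).
+365 (one year) → Jan 10, 1943 (2901 left).
+365 (one year) → Jan 10, 1944 (2536 left).
+366 (one year; includes Feb 29, 1944) → Jan 10, 1945 (2170 left).
+365 (one year) → Jan 10, 1946 (1805 left).
+365 (one year) → Jan 10, 1947 (1440 left).
+365 (one year) → Jan 10, 1948 (1075 left).
+366 (one year; includes Feb 29, 1948) → Jan 10, 1949 (709 left).
+365 (one year) → Jan 10, 1950 (344 left).
Jan has 31 days: +22 → Feb 1, 1950 (322 left).
Feb has 28 days: +28 → Mar 1, 1950 (294 left).
Mar has 31 days: +31 → Apr 1, 1950 (263 left).
Apr has 30 days: +30 → May 1, 1950 (233 left).
May has 31 days: +31 → Jun 1, 1950 (202 left).
Jun has 30 days: +30 → Jul 1, 1950 (172 left).
Jul has 31 days: +31 → Aug 1, 1950 (141 left).
Aug has 31 days: +31 → Sep 1, 1950 (110 left).
Sep has 30 days: +30 → Oct 1, 1950 (80 left).
Oct has 31 days: +31 → Nov 1, 1950 (49 left).
Nov has 30 days: +30 → Dec 1, 1950 (19 left).
+19 → Dec 20, 1950.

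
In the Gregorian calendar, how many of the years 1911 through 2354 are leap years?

Multiples of 4 in [1911,2354]: 111.
Of those, multiples of 100: 4 (not leap unless ÷400).
Multiples of 400: 1.
Leap years = 111 − 4 + 1 = 108.

108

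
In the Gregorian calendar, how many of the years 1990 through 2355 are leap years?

Multiples of 4 in [1990,2355]: 91.
Of those, multiples of 100: 4 (not leap unless ÷400).
Multiples of 400: 1.
Leap years = 91 − 4 + 1 = 88.

88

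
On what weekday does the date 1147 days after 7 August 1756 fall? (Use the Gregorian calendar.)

Friday

First find the weekday of Aug 7, 1756. Doomsday rule: the anchor day for the 1700s is Sunday. For year 56: 56÷12 = 4 r 8, and 8÷4 = 2, so 4+8+2 = 14.
Sunday + 14 ≡ Sunday — that's 1756's doomsday.
In August the doomsday date is Aug 8.
Aug 7 is 1 day before Aug 8; 1 mod 7 = 1, so Sunday − 1 = Saturday.
1147 mod 7 = 6, so 1147 days after a Saturday is Saturday + 6 = Friday.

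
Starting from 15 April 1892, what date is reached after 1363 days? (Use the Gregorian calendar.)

+365 (one year) → Apr 15, 1893 (998 left).
+365 (one year) → Apr 15, 1894 (633 left).
+365 (one year) → Apr 15, 1895 (268 left).
Apr has 30 days: +16 → May 1, 1895 (252 left).
May has 31 days: +31 → Jun 1, 1895 (221 left).
Jun has 30 days: +30 → Jul 1, 1895 (191 left).
Jul has 31 days: +31 → Aug 1, 1895 (160 left).
Aug has 31 days: +31 → Sep 1, 1895 (129 left).
Sep has 30 days: +30 → Oct 1, 1895 (99 left).
Oct has 31 days: +31 → Nov 1, 1895 (68 left).
Nov has 30 days: +30 → Dec 1, 1895 (38 left).
Dec has 31 days: +31 → Jan 1, 1896 (7 left).
+7 → Jan 8, 1896.

January 8, 1896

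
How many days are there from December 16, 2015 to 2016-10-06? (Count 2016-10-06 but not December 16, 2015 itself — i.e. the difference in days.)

Dec 16, 2015 → Jan 16, 2016: 31 days (December has 31).
Jan 16, 2016 → Feb 16, 2016: 31 days (January has 31).
Feb 16, 2016 → Mar 16, 2016: 29 days (February has 29).
Mar 16, 2016 → Apr 16, 2016: 31 days (March has 31).
Apr 16, 2016 → May 16, 2016: 30 days (April has 30).
May 16, 2016 → Jun 16, 2016: 31 days (May has 31).
Jun 16, 2016 → Jul 16, 2016: 30 days (June has 30).
Jul 16, 2016 → Aug 16, 2016: 31 days (July has 31).
Aug 16, 2016 → Sep 16, 2016: 31 days (August has 31).
Sep 16, 2016 → Oct 6, 2016: 20 days.
Total: 295 days.

295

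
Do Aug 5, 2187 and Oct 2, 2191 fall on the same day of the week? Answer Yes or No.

Yes

From Aug 5, 2187 to Oct 2, 2191 is 1519 days.
1519 mod 7 = 0, so they are the same weekday.
(Aug 5, 2187 is a Sunday; Oct 2, 2191 is a Sunday.)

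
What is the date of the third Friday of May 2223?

May 1, 2223 is a Thursday.
The first Friday is therefore May 2 (1 days later).
The third Friday is 2 + 2×7 = May 16.

May 16, 2223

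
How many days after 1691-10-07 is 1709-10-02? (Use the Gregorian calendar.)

6569

Oct 7, 1691 → Oct 7, 1692: 366 days (Feb 29, 1692 is in that span).
Oct 7, 1692 → Oct 7, 1693: 365 days.
Oct 7, 1693 → Oct 7, 1694: 365 days.
Oct 7, 1694 → Oct 7, 1695: 365 days.
Oct 7, 1695 → Oct 7, 1696: 366 days (Feb 29, 1696 is in that span).
Oct 7, 1696 → Oct 7, 1697: 365 days.
Oct 7, 1697 → Oct 7, 1698: 365 days.
Oct 7, 1698 → Oct 7, 1699: 365 days.
Oct 7, 1699 → Oct 7, 1700: 365 days.
Oct 7, 1700 → Oct 7, 1701: 365 days.
Oct 7, 1701 → Oct 7, 1702: 365 days.
Oct 7, 1702 → Oct 7, 1703: 365 days.
Oct 7, 1703 → Oct 7, 1704: 366 days (Feb 29, 1704 is in that span).
Oct 7, 1704 → Oct 7, 1705: 365 days.
Oct 7, 1705 → Oct 7, 1706: 365 days.
Oct 7, 1706 → Oct 7, 1707: 365 days.
Oct 7, 1707 → Oct 7, 1708: 366 days (Feb 29, 1708 is in that span).
Oct 7, 1708 → Nov 7, 1708: 31 days (October has 31).
Nov 7, 1708 → Dec 7, 1708: 30 days (November has 30).
Dec 7, 1708 → Jan 7, 1709: 31 days (December has 31).
Jan 7, 1709 → Feb 7, 1709: 31 days (January has 31).
Feb 7, 1709 → Mar 7, 1709: 28 days (February has 28).
Mar 7, 1709 → Apr 7, 1709: 31 days (March has 31).
Apr 7, 1709 → May 7, 1709: 30 days (April has 30).
May 7, 1709 → Jun 7, 1709: 31 days (May has 31).
Jun 7, 1709 → Jul 7, 1709: 30 days (June has 30).
Jul 7, 1709 → Aug 7, 1709: 31 days (July has 31).
Aug 7, 1709 → Sep 7, 1709: 31 days (August has 31).
Sep 7, 1709 → Oct 2, 1709: 25 days.
Total: 6569 days.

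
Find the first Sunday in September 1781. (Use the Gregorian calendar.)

September 1, 1781 is a Saturday.
The first Sunday is therefore September 2 (1 days later).

September 2, 1781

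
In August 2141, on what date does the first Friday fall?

August 4, 2141

August 1, 2141 is a Tuesday.
The first Friday is therefore August 4 (3 days later).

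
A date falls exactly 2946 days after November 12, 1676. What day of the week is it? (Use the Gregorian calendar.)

Nov 12, 1676 is a Thursday.
2946 mod 7 = 6, so 2946 days after a Thursday is Thursday + 6 = Wednesday.

Wednesday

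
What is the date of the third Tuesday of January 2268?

January 21, 2268

January 1, 2268 is a Wednesday.
The first Tuesday is therefore January 7 (6 days later).
The third Tuesday is 7 + 2×7 = January 21.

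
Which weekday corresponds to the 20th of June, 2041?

Thursday

Doomsday rule: the anchor day for the 2000s is Tuesday. For year 41: 41÷12 = 3 r 5, and 5÷4 = 1, so 3+5+1 = 9.
Tuesday + 9 ≡ Thursday — that's 2041's doomsday.
In June the doomsday date is Jun 6.
Jun 20 is 14 days after Jun 6; 14 mod 7 = 0, so Thursday + 0 = Thursday.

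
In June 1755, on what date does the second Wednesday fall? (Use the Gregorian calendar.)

June 1, 1755 is a Sunday.
The first Wednesday is therefore June 4 (3 days later).
The second Wednesday is 4 + 1×7 = June 11.

June 11, 1755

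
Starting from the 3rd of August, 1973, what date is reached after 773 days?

+365 (one year) → Aug 3, 1974 (408 left).
+365 (one year) → Aug 3, 1975 (43 left).
Aug has 31 days: +29 → Sep 1, 1975 (14 left).
+14 → Sep 15, 1975.

September 15, 1975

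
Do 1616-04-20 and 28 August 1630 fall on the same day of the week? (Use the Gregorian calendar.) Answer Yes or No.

Yes

From Apr 20, 1616 to Aug 28, 1630 is 5243 days.
5243 mod 7 = 0, so they are the same weekday.
(Apr 20, 1616 is a Wednesday; Aug 28, 1630 is a Wednesday.)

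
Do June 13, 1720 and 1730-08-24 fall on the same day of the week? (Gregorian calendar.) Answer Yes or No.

Yes

From Jun 13, 1720 to Aug 24, 1730 is 3724 days.
3724 mod 7 = 0, so they are the same weekday.
(Jun 13, 1720 is a Thursday; Aug 24, 1730 is a Thursday.)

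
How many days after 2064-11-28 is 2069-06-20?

Nov 28, 2064 → Nov 28, 2065: 365 days.
Nov 28, 2065 → Nov 28, 2066: 365 days.
Nov 28, 2066 → Nov 28, 2067: 365 days.
Nov 28, 2067 → Nov 28, 2068: 366 days (Feb 29, 2068 is in that span).
Nov 28, 2068 → Dec 28, 2068: 30 days (November has 30).
Dec 28, 2068 → Jan 28, 2069: 31 days (December has 31).
Jan 28, 2069 → Feb 28, 2069: 31 days (January has 31).
Feb 28, 2069 → Mar 28, 2069: 28 days (February has 28).
Mar 28, 2069 → Apr 28, 2069: 31 days (March has 31).
Apr 28, 2069 → May 28, 2069: 30 days (April has 30).
May 28, 2069 → Jun 20, 2069: 23 days.
Total: 1665 days.

1665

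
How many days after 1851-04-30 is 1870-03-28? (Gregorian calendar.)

6907

Apr 30, 1851 → Apr 30, 1852: 366 days (Feb 29, 1852 is in that span).
Apr 30, 1852 → Apr 30, 1853: 365 days.
Apr 30, 1853 → Apr 30, 1854: 365 days.
Apr 30, 1854 → Apr 30, 1855: 365 days.
Apr 30, 1855 → Apr 30, 1856: 366 days (Feb 29, 1856 is in that span).
Apr 30, 1856 → Apr 30, 1857: 365 days.
Apr 30, 1857 → Apr 30, 1858: 365 days.
Apr 30, 1858 → Apr 30, 1859: 365 days.
Apr 30, 1859 → Apr 30, 1860: 366 days (Feb 29, 1860 is in that span).
Apr 30, 1860 → Apr 30, 1861: 365 days.
Apr 30, 1861 → Apr 30, 1862: 365 days.
Apr 30, 1862 → Apr 30, 1863: 365 days.
Apr 30, 1863 → Apr 30, 1864: 366 days (Feb 29, 1864 is in that span).
Apr 30, 1864 → Apr 30, 1865: 365 days.
Apr 30, 1865 → Apr 30, 1866: 365 days.
Apr 30, 1866 → Apr 30, 1867: 365 days.
Apr 30, 1867 → Apr 30, 1868: 366 days (Feb 29, 1868 is in that span).
Apr 30, 1868 → Apr 30, 1869: 365 days.
Apr 30, 1869 → May 30, 1869: 30 days (April has 30).
May 30, 1869 → Jun 30, 1869: 31 days (May has 31).
Jun 30, 1869 → Jul 30, 1869: 30 days (June has 30).
Jul 30, 1869 → Aug 30, 1869: 31 days (July has 31).
Aug 30, 1869 → Sep 30, 1869: 31 days (August has 31).
Sep 30, 1869 → Oct 30, 1869: 30 days (September has 30).
Oct 30, 1869 → Nov 30, 1869: 31 days (October has 31).
Nov 30, 1869 → Dec 30, 1869: 30 days (November has 30).
Dec 30, 1869 → Jan 30, 1870: 31 days (December has 31).
Jan 30, 1870 → Feb 28, 1870: 29 days (January has 31).
Feb 28, 1870 → Mar 28, 1870: 28 days.
Total: 6907 days.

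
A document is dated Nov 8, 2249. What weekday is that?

Thursday

Doomsday rule: the anchor day for the 2200s is Friday. For year 49: 49÷12 = 4 r 1, and 1÷4 = 0, so 4+1+0 = 5.
Friday + 5 ≡ Wednesday — that's 2249's doomsday.
In November the doomsday date is Nov 7.
Nov 8 is 1 day after Nov 7; 1 mod 7 = 1, so Wednesday + 1 = Thursday.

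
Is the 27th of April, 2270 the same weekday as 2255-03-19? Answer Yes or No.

No

From Mar 19, 2255 to Apr 27, 2270 is 5518 days.
5518 mod 7 = 2, so they are different weekdays.
(Mar 19, 2255 is a Monday; Apr 27, 2270 is a Wednesday.)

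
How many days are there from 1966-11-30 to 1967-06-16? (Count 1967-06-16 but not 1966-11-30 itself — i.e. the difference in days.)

Nov 30, 1966 → Dec 30, 1966: 30 days (November has 30).
Dec 30, 1966 → Jan 30, 1967: 31 days (December has 31).
Jan 30, 1967 → Feb 28, 1967: 29 days (January has 31).
Feb 28, 1967 → Mar 28, 1967: 28 days (February has 28).
Mar 28, 1967 → Apr 28, 1967: 31 days (March has 31).
Apr 28, 1967 → May 28, 1967: 30 days (April has 30).
May 28, 1967 → Jun 16, 1967: 19 days.
Total: 198 days.

198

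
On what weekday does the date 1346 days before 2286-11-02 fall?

First find the weekday of Nov 2, 2286. Doomsday rule: the anchor day for the 2200s is Friday. For year 86: 86÷12 = 7 r 2, and 2÷4 = 0, so 7+2+0 = 9.
Friday + 9 ≡ Sunday — that's 2286's doomsday.
In November the doomsday date is Nov 7.
Nov 2 is 5 days before Nov 7; 5 mod 7 = 5, so Sunday − 5 = Tuesday.
1346 mod 7 = 2, so 1346 days before a Tuesday is Tuesday − 2 = Sunday.

Sunday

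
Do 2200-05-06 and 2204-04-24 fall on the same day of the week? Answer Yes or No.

From May 6, 2200 to Apr 24, 2204 is 1449 days.
1449 mod 7 = 0, so they are the same weekday.
(May 6, 2200 is a Tuesday; Apr 24, 2204 is a Tuesday.)

Yes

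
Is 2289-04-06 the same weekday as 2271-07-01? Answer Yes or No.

Yes

From Jul 1, 2271 to Apr 6, 2289 is 6489 days.
6489 mod 7 = 0, so they are the same weekday.
(Jul 1, 2271 is a Saturday; Apr 6, 2289 is a Saturday.)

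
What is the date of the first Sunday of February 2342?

February 1, 2342 is a Sunday.
The first Sunday is therefore February 1 (same day).

February 1, 2342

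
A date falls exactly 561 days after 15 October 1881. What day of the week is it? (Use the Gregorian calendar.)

First find the weekday of Oct 15, 1881. Doomsday rule: the anchor day for the 1800s is Friday. For year 81: 81÷12 = 6 r 9, and 9÷4 = 2, so 6+9+2 = 17.
Friday + 17 ≡ Monday — that's 1881's doomsday.
In October the doomsday date is Oct 10.
Oct 15 is 5 days after Oct 10; 5 mod 7 = 5, so Monday + 5 = Saturday.
561 mod 7 = 1, so 561 days after a Saturday is Saturday + 1 = Sunday.

Sunday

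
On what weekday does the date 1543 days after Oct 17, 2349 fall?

Thursday

First find the weekday of Oct 17, 2349. Doomsday rule: the anchor day for the 2300s is Wednesday. For year 49: 49÷12 = 4 r 1, and 1÷4 = 0, so 4+1+0 = 5.
Wednesday + 5 ≡ Monday — that's 2349's doomsday.
In October the doomsday date is Oct 10.
Oct 17 is 7 days after Oct 10; 7 mod 7 = 0, so Monday + 0 = Monday.
1543 mod 7 = 3, so 1543 days after a Monday is Monday + 3 = Thursday.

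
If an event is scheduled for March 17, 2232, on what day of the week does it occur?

Doomsday rule: the anchor day for the 2200s is Friday. For year 32: 32÷12 = 2 r 8, and 8÷4 = 2, so 2+8+2 = 12.
Friday + 12 ≡ Wednesday — that's 2232's doomsday.
In March the doomsday date is Mar 14.
Mar 17 is 3 days after Mar 14; 3 mod 7 = 3, so Wednesday + 3 = Saturday.

Saturday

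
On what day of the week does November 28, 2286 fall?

Doomsday rule: the anchor day for the 2200s is Friday. For year 86: 86÷12 = 7 r 2, and 2÷4 = 0, so 7+2+0 = 9.
Friday + 9 ≡ Sunday — that's 2286's doomsday.
In November the doomsday date is Nov 7.
Nov 28 is 21 days after Nov 7; 21 mod 7 = 0, so Sunday + 0 = Sunday.

Sunday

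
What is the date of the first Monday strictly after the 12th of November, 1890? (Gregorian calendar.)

November 17, 1890

Nov 12, 1890 is a Wednesday.
From Wednesday to the next Monday is 5 days.
Nov 12, 1890 + 5 = Nov 17, 1890.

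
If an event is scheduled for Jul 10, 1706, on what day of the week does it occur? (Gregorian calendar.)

Doomsday rule: the anchor day for the 1700s is Sunday. For year 06: 6÷12 = 0 r 6, and 6÷4 = 1, so 0+6+1 = 7.
Sunday + 7 ≡ Sunday — that's 1706's doomsday.
In July the doomsday date is Jul 11.
Jul 10 is 1 day before Jul 11; 1 mod 7 = 1, so Sunday − 1 = Saturday.

Saturday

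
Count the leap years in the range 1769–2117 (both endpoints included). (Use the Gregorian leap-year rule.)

Multiples of 4 in [1769,2117]: 87.
Of those, multiples of 100: 4 (not leap unless ÷400).
Multiples of 400: 1.
Leap years = 87 − 4 + 1 = 84.

84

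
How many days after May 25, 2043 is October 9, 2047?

May 25, 2043 → May 25, 2044: 366 days (Feb 29, 2044 is in that span).
May 25, 2044 → May 25, 2045: 365 days.
May 25, 2045 → May 25, 2046: 365 days.
May 25, 2046 → May 25, 2047: 365 days.
May 25, 2047 → Jun 25, 2047: 31 days (May has 31).
Jun 25, 2047 → Jul 25, 2047: 30 days (June has 30).
Jul 25, 2047 → Aug 25, 2047: 31 days (July has 31).
Aug 25, 2047 → Sep 25, 2047: 31 days (August has 31).
Sep 25, 2047 → Oct 9, 2047: 14 days.
Total: 1598 days.

1598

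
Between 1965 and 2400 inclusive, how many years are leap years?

106

Multiples of 4 in [1965,2400]: 109.
Of those, multiples of 100: 5 (not leap unless ÷400).
Multiples of 400: 2.
Leap years = 109 − 5 + 2 = 106.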